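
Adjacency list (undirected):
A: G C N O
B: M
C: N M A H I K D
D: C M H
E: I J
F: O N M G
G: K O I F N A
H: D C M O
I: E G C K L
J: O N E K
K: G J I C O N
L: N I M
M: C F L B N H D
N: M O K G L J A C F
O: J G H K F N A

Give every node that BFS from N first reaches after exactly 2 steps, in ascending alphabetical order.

Level 0: N
Level 1: A, C, F, G, J, K, L, M, O
Level 2: B, D, E, H, I

B, D, E, H, I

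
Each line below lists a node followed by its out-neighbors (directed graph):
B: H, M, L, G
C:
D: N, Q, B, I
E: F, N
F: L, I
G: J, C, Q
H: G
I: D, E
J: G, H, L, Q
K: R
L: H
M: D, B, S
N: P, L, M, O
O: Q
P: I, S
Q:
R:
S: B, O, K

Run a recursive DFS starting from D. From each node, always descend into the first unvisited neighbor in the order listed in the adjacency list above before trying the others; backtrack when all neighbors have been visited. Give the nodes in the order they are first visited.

D → N → P → I → E → F → L → H → G → J → Q → C → S → B → M → O → K → R

Visit D
D → N
N → P
P → I
I → E
E → F
F → L
L → H
H → G
G → J
J → Q
G → C
P → S
S → B
B → M
S → O
S → K
K → R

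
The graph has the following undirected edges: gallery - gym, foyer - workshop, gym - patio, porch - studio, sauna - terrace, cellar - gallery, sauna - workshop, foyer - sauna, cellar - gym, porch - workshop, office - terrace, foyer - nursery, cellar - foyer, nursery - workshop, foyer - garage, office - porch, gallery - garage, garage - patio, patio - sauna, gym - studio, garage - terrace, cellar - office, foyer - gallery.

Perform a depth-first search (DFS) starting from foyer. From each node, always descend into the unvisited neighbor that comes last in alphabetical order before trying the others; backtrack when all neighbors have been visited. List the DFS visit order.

Visit foyer
foyer → workshop
workshop → sauna
sauna → terrace
terrace → office
office → porch
porch → studio
studio → gym
gym → patio
patio → garage
garage → gallery
gallery → cellar
workshop → nursery

foyer → workshop → sauna → terrace → office → porch → studio → gym → patio → garage → gallery → cellar → nursery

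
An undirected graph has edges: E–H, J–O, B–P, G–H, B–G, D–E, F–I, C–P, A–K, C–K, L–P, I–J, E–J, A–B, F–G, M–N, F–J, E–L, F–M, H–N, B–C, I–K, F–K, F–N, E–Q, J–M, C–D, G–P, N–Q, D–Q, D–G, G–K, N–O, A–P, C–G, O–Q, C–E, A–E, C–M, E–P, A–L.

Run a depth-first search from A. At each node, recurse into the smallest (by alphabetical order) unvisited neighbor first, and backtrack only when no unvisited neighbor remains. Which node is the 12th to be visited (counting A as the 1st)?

N

Visit A
A → B
B → C
C → D
D → E
E → H
H → G
G → F
F → I
I → J
J → M
M → N
N → O
O → Q
I → K
G → P
P → L

Visit order: A, B, C, D, E, H, G, F, I, J, M, N, O, Q, K, P, L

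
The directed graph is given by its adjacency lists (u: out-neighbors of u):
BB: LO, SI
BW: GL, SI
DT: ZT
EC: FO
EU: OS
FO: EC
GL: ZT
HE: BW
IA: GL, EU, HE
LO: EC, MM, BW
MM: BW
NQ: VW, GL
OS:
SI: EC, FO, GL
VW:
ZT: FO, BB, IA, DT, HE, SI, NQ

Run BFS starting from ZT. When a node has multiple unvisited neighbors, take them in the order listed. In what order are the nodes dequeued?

ZT → FO → BB → IA → DT → HE → SI → NQ → EC → LO → GL → EU → BW → VW → MM → OS

Visit ZT; enqueue FO, BB, IA, DT, HE, SI, NQ → queue [FO, BB, IA, DT, HE, SI, NQ]
Visit FO; enqueue EC → queue [BB, IA, DT, HE, SI, NQ, EC]
Visit BB; enqueue LO → queue [IA, DT, HE, SI, NQ, EC, LO]
Visit IA; enqueue GL, EU → queue [DT, HE, SI, NQ, EC, LO, GL, EU]
Visit DT → queue [HE, SI, NQ, EC, LO, GL, EU]
Visit HE; enqueue BW → queue [SI, NQ, EC, LO, GL, EU, BW]
Visit SI → queue [NQ, EC, LO, GL, EU, BW]
Visit NQ; enqueue VW → queue [EC, LO, GL, EU, BW, VW]
Visit EC → queue [LO, GL, EU, BW, VW]
Visit LO; enqueue MM → queue [GL, EU, BW, VW, MM]
Visit GL → queue [EU, BW, VW, MM]
Visit EU; enqueue OS → queue [BW, VW, MM, OS]
Visit BW → queue [VW, MM, OS]
Visit VW → queue [MM, OS]
Visit MM → queue [OS]
Visit OS → queue []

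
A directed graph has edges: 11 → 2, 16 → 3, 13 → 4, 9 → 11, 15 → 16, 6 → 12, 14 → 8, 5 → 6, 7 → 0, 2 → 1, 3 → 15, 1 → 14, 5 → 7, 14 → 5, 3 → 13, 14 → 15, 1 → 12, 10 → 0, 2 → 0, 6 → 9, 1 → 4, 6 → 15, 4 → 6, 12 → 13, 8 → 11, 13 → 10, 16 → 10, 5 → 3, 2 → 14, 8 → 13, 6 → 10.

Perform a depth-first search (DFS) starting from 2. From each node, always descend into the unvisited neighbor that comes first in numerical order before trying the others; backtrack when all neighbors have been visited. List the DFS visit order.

2, 0, 1, 4, 6, 9, 11, 10, 12, 13, 15, 16, 3, 14, 5, 7, 8

Visit 2
2 → 0
2 → 1
1 → 4
4 → 6
6 → 9
9 → 11
6 → 10
6 → 12
12 → 13
6 → 15
15 → 16
16 → 3
1 → 14
14 → 5
5 → 7
14 → 8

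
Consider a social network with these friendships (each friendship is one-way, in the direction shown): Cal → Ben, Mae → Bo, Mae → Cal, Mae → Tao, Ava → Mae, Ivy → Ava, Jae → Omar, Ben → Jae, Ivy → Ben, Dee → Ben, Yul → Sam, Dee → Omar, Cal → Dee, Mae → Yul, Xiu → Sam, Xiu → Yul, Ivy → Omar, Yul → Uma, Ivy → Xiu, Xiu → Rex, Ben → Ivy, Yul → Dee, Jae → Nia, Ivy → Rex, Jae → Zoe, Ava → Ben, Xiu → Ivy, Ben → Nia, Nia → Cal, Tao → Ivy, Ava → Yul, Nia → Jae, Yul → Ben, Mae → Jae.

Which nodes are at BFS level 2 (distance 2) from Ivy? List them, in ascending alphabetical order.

Level 0: Ivy
Level 1: Ava, Ben, Omar, Rex, Xiu
Level 2: Jae, Mae, Nia, Sam, Yul
Level 3: Bo, Cal, Dee, Tao, Uma, Zoe

Jae, Mae, Nia, Sam, Yul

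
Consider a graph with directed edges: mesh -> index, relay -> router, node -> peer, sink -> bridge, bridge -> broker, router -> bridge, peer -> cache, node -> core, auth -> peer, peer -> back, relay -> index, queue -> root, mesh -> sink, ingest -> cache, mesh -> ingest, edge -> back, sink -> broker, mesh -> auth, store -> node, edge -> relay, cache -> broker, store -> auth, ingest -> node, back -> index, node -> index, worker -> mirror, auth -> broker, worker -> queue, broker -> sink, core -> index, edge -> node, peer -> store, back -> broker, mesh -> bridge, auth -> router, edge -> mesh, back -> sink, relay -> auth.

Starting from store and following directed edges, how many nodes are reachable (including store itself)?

BFS from store visits: store, node, auth, peer, index, core, router, broker, cache, back, bridge, sink
Reachable nodes: 12 of 20 total.

12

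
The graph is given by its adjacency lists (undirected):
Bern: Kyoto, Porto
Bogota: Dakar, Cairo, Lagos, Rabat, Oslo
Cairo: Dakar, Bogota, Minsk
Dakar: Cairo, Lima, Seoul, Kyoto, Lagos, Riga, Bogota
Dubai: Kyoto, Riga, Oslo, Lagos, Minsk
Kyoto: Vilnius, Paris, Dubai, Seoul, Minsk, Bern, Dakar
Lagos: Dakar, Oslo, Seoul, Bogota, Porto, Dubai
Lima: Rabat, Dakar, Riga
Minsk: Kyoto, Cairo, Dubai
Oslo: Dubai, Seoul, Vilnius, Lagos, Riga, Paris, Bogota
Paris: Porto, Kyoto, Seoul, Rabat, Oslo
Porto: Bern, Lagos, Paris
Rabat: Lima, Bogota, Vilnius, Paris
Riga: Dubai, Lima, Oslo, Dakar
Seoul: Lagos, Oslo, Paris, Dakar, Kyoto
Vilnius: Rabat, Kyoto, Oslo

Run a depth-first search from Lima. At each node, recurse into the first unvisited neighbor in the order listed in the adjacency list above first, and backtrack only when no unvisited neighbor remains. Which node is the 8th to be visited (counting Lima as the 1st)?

Vilnius

Visit Lima
Lima → Rabat
Rabat → Bogota
Bogota → Dakar
Dakar → Cairo
Cairo → Minsk
Minsk → Kyoto
Kyoto → Vilnius
Vilnius → Oslo
Oslo → Dubai
Dubai → Riga
Dubai → Lagos
Lagos → Seoul
Seoul → Paris
Paris → Porto
Porto → Bern

Visit order: Lima, Rabat, Bogota, Dakar, Cairo, Minsk, Kyoto, Vilnius, Oslo, Dubai, Riga, Lagos, Seoul, Paris, Porto, Bern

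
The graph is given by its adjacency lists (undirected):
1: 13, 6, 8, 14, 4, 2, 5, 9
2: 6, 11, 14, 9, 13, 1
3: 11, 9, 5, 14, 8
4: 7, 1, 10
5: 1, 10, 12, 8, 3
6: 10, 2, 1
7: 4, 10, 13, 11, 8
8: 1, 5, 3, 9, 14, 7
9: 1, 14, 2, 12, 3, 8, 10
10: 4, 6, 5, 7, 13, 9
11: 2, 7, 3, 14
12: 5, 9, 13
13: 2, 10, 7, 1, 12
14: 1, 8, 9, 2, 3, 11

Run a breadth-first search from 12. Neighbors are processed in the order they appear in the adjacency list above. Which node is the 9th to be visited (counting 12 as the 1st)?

Visit 12; enqueue 5, 9, 13 → queue [5, 9, 13]
Visit 5; enqueue 1, 10, 8, 3 → queue [9, 13, 1, 10, 8, 3]
Visit 9; enqueue 14, 2 → queue [13, 1, 10, 8, 3, 14, 2]
Visit 13; enqueue 7 → queue [1, 10, 8, 3, 14, 2, 7]
Visit 1; enqueue 6, 4 → queue [10, 8, 3, 14, 2, 7, 6, 4]
Visit 10 → queue [8, 3, 14, 2, 7, 6, 4]
Visit 8 → queue [3, 14, 2, 7, 6, 4]
Visit 3; enqueue 11 → queue [14, 2, 7, 6, 4, 11]
Visit 14 → queue [2, 7, 6, 4, 11]
Visit 2 → queue [7, 6, 4, 11]
Visit 7 → queue [6, 4, 11]
Visit 6 → queue [4, 11]
Visit 4 → queue [11]
Visit 11 → queue []

Visit order: 12, 5, 9, 13, 1, 10, 8, 3, 14, 2, 7, 6, 4, 11

14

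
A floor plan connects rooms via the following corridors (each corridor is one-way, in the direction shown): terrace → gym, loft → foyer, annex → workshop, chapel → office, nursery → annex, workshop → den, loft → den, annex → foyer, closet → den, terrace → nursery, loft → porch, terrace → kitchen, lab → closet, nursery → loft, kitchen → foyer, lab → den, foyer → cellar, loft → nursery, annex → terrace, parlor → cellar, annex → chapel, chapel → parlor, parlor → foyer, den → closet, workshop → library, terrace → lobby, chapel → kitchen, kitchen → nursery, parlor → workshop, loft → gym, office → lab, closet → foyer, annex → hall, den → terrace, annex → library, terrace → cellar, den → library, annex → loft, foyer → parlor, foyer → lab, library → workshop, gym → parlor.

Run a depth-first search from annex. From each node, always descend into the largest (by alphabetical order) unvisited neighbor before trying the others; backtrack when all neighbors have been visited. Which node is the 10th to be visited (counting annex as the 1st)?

parlor

Visit annex
annex → workshop
workshop → library
workshop → den
den → terrace
terrace → nursery
nursery → loft
loft → porch
loft → gym
gym → parlor
parlor → foyer
foyer → lab
lab → closet
foyer → cellar
terrace → lobby
terrace → kitchen
annex → hall
annex → chapel
chapel → office

Visit order: annex, workshop, library, den, terrace, nursery, loft, porch, gym, parlor, foyer, lab, closet, cellar, lobby, kitchen, hall, chapel, office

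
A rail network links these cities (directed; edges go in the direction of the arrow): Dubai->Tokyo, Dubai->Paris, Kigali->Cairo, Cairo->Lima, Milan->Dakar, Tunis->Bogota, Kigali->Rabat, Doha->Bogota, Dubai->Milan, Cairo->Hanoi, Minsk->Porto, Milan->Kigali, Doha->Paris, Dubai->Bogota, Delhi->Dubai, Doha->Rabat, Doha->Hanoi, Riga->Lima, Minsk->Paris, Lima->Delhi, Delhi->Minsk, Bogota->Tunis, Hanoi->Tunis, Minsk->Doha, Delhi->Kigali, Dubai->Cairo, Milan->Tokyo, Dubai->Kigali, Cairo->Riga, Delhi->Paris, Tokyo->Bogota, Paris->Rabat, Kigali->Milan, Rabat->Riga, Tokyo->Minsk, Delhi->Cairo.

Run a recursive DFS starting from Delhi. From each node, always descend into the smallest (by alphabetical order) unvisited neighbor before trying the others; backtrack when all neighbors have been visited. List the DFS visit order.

Delhi Cairo Hanoi Tunis Bogota Lima Riga Dubai Kigali Milan Dakar Tokyo Minsk Doha Paris Rabat Porto

Visit Delhi
Delhi → Cairo
Cairo → Hanoi
Hanoi → Tunis
Tunis → Bogota
Cairo → Lima
Cairo → Riga
Delhi → Dubai
Dubai → Kigali
Kigali → Milan
Milan → Dakar
Milan → Tokyo
Tokyo → Minsk
Minsk → Doha
Doha → Paris
Paris → Rabat
Minsk → Porto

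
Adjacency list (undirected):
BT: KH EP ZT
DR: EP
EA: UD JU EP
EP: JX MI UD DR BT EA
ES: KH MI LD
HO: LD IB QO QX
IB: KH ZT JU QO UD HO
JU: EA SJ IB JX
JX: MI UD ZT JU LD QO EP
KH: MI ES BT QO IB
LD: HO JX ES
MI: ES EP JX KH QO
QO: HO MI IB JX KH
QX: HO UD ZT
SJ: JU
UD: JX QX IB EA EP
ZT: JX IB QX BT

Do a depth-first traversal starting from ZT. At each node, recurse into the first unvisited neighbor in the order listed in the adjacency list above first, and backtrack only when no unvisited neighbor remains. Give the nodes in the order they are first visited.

ZT → JX → MI → ES → KH → BT → EP → UD → QX → HO → LD → IB → JU → EA → SJ → QO → DR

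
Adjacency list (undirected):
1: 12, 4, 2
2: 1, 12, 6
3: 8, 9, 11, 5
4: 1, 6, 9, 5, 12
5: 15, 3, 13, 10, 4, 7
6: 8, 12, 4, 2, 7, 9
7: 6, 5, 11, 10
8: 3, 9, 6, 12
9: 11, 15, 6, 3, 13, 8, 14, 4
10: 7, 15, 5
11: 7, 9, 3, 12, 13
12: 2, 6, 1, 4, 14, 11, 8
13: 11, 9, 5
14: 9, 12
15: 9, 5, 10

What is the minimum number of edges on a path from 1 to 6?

2

Level 0: 1
Level 1: 2, 4, 12
Level 2: 5, 6, 8, 9, 11, 14
Level 3: 3, 7, 10, 13, 15
6 first appears at level 2.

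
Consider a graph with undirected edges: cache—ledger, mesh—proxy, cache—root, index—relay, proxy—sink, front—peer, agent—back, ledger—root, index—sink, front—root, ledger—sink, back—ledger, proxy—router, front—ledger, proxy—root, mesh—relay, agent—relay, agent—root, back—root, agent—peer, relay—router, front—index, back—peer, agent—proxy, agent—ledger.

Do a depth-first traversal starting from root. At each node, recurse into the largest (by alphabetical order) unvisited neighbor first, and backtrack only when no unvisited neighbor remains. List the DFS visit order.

root, proxy, sink, ledger, front, peer, back, agent, relay, router, mesh, index, cache

Visit root
root → proxy
proxy → sink
sink → ledger
ledger → front
front → peer
peer → back
back → agent
agent → relay
relay → router
relay → mesh
relay → index
ledger → cache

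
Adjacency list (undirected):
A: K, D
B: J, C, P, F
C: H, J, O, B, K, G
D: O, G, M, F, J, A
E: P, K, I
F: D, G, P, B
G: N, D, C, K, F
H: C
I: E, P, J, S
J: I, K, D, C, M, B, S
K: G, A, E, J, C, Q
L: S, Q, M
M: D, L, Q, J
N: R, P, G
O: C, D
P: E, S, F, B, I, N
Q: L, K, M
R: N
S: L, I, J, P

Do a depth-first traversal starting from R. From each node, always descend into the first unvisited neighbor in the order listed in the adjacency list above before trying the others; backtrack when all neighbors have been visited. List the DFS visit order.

R → N → P → E → K → G → D → O → C → H → J → I → S → L → Q → M → B → F → A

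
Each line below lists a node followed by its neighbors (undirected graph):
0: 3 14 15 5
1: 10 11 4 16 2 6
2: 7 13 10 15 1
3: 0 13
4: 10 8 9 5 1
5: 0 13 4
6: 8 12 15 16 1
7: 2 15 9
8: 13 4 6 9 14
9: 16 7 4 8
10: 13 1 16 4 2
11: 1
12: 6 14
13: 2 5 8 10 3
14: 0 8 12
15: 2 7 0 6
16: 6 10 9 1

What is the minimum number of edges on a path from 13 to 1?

2

Level 0: 13
Level 1: 2, 3, 5, 8, 10
Level 2: 0, 1, 4, 6, 7, 9, 14, 15, 16
Level 3: 11, 12
1 first appears at level 2.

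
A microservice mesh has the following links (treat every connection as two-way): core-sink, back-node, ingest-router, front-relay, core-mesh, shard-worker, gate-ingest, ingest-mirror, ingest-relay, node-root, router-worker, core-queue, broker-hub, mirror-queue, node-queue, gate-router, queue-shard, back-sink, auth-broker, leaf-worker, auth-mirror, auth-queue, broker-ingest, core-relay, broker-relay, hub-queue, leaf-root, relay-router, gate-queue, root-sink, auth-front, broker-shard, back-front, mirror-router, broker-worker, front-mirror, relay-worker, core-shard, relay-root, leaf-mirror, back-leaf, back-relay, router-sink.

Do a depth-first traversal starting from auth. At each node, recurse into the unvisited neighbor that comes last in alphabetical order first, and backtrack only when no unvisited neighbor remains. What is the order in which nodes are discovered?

Visit auth
auth → queue
queue → shard
shard → worker
worker → router
router → sink
sink → root
root → relay
relay → ingest
ingest → mirror
mirror → leaf
leaf → back
back → node
back → front
ingest → gate
ingest → broker
broker → hub
relay → core
core → mesh

auth → queue → shard → worker → router → sink → root → relay → ingest → mirror → leaf → back → node → front → gate → broker → hub → core → mesh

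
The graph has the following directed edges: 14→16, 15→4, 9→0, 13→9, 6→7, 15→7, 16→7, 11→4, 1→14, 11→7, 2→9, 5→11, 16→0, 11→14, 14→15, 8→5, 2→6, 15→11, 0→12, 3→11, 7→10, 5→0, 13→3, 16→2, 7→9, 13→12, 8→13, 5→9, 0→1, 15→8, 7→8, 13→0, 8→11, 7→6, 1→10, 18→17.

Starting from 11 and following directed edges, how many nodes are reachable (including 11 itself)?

17

BFS from 11 visits: 11, 14, 7, 4, 16, 15, 10, 9, 8, 6, 2, 0, 13, 5, 12, 1, 3
Reachable nodes: 17 of 19 total.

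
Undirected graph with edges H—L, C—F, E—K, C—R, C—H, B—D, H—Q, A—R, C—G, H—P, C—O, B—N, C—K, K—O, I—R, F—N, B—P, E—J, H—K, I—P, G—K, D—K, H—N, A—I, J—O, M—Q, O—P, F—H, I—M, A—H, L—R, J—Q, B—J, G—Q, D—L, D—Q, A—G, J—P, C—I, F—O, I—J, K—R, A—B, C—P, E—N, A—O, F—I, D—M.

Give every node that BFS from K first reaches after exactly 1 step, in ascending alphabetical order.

Level 0: K
Level 1: C, D, E, G, H, O, R
Level 2: A, B, F, I, J, L, M, N, P, Q

C, D, E, G, H, O, R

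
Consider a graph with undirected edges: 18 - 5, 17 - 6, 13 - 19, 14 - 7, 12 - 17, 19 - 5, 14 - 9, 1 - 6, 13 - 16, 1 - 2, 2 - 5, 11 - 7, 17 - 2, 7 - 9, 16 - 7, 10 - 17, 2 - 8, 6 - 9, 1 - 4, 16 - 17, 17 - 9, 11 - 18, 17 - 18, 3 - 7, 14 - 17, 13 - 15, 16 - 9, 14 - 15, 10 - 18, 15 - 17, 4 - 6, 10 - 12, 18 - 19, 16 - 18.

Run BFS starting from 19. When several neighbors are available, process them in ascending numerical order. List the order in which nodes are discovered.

19, 5, 13, 18, 2, 15, 16, 10, 11, 17, 1, 8, 14, 7, 9, 12, 6, 4, 3

Visit 19; enqueue 5, 13, 18 → queue [5, 13, 18]
Visit 5; enqueue 2 → queue [13, 18, 2]
Visit 13; enqueue 15, 16 → queue [18, 2, 15, 16]
Visit 18; enqueue 10, 11, 17 → queue [2, 15, 16, 10, 11, 17]
Visit 2; enqueue 1, 8 → queue [15, 16, 10, 11, 17, 1, 8]
Visit 15; enqueue 14 → queue [16, 10, 11, 17, 1, 8, 14]
Visit 16; enqueue 7, 9 → queue [10, 11, 17, 1, 8, 14, 7, 9]
Visit 10; enqueue 12 → queue [11, 17, 1, 8, 14, 7, 9, 12]
Visit 11 → queue [17, 1, 8, 14, 7, 9, 12]
Visit 17; enqueue 6 → queue [1, 8, 14, 7, 9, 12, 6]
Visit 1; enqueue 4 → queue [8, 14, 7, 9, 12, 6, 4]
Visit 8 → queue [14, 7, 9, 12, 6, 4]
Visit 14 → queue [7, 9, 12, 6, 4]
Visit 7; enqueue 3 → queue [9, 12, 6, 4, 3]
Visit 9 → queue [12, 6, 4, 3]
Visit 12 → queue [6, 4, 3]
Visit 6 → queue [4, 3]
Visit 4 → queue [3]
Visit 3 → queue []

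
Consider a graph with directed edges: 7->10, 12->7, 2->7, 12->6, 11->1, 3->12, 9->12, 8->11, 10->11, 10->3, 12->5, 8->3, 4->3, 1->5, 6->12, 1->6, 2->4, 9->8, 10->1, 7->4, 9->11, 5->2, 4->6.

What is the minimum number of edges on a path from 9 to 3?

Level 0: 9
Level 1: 8, 11, 12
Level 2: 1, 3, 5, 6, 7
Level 3: 2, 4, 10
3 first appears at level 2.

2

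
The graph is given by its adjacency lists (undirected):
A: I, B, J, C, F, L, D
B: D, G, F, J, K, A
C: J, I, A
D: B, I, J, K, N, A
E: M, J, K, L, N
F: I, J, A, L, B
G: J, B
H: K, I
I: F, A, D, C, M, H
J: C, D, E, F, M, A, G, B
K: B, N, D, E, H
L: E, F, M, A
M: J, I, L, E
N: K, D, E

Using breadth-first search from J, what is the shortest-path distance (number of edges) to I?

2

Level 0: J
Level 1: A, B, C, D, E, F, G, M
Level 2: I, K, L, N
Level 3: H
I first appears at level 2.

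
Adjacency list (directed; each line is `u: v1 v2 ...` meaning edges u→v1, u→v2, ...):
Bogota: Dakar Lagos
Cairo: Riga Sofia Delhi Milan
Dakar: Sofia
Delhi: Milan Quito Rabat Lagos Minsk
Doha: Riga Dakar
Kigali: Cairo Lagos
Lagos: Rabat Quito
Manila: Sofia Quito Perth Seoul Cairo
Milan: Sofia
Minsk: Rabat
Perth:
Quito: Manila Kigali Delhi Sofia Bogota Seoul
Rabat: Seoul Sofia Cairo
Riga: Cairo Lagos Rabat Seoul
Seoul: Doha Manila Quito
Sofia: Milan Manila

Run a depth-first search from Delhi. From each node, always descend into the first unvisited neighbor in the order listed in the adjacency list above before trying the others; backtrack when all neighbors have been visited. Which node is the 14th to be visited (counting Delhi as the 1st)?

Visit Delhi
Delhi → Milan
Milan → Sofia
Sofia → Manila
Manila → Quito
Quito → Kigali
Kigali → Cairo
Cairo → Riga
Riga → Lagos
Lagos → Rabat
Rabat → Seoul
Seoul → Doha
Doha → Dakar
Quito → Bogota
Manila → Perth
Delhi → Minsk

Visit order: Delhi, Milan, Sofia, Manila, Quito, Kigali, Cairo, Riga, Lagos, Rabat, Seoul, Doha, Dakar, Bogota, Perth, Minsk

Bogota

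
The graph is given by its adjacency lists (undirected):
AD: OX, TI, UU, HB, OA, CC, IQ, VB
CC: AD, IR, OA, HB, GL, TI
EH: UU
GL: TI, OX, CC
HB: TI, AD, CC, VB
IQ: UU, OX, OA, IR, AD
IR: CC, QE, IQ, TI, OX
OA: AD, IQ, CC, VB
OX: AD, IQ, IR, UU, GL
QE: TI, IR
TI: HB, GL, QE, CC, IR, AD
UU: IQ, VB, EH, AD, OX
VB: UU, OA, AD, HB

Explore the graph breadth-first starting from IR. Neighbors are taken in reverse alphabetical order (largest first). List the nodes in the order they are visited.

Visit IR; enqueue TI, QE, OX, IQ, CC → queue [TI, QE, OX, IQ, CC]
Visit TI; enqueue HB, GL, AD → queue [QE, OX, IQ, CC, HB, GL, AD]
Visit QE → queue [OX, IQ, CC, HB, GL, AD]
Visit OX; enqueue UU → queue [IQ, CC, HB, GL, AD, UU]
Visit IQ; enqueue OA → queue [CC, HB, GL, AD, UU, OA]
Visit CC → queue [HB, GL, AD, UU, OA]
Visit HB; enqueue VB → queue [GL, AD, UU, OA, VB]
Visit GL → queue [AD, UU, OA, VB]
Visit AD → queue [UU, OA, VB]
Visit UU; enqueue EH → queue [OA, VB, EH]
Visit OA → queue [VB, EH]
Visit VB → queue [EH]
Visit EH → queue []

IR, TI, QE, OX, IQ, CC, HB, GL, AD, UU, OA, VB, EH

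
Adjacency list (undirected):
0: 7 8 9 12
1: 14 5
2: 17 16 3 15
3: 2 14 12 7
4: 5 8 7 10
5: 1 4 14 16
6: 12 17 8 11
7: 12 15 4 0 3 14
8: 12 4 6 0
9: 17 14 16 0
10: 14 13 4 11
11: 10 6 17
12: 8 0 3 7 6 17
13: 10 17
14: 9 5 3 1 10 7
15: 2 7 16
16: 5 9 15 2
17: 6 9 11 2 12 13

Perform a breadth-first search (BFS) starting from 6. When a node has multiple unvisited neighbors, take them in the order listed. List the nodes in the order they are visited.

6 12 17 8 11 0 3 7 9 2 13 4 10 14 15 16 5 1

Visit 6; enqueue 12, 17, 8, 11 → queue [12, 17, 8, 11]
Visit 12; enqueue 0, 3, 7 → queue [17, 8, 11, 0, 3, 7]
Visit 17; enqueue 9, 2, 13 → queue [8, 11, 0, 3, 7, 9, 2, 13]
Visit 8; enqueue 4 → queue [11, 0, 3, 7, 9, 2, 13, 4]
Visit 11; enqueue 10 → queue [0, 3, 7, 9, 2, 13, 4, 10]
Visit 0 → queue [3, 7, 9, 2, 13, 4, 10]
Visit 3; enqueue 14 → queue [7, 9, 2, 13, 4, 10, 14]
Visit 7; enqueue 15 → queue [9, 2, 13, 4, 10, 14, 15]
Visit 9; enqueue 16 → queue [2, 13, 4, 10, 14, 15, 16]
Visit 2 → queue [13, 4, 10, 14, 15, 16]
Visit 13 → queue [4, 10, 14, 15, 16]
Visit 4; enqueue 5 → queue [10, 14, 15, 16, 5]
Visit 10 → queue [14, 15, 16, 5]
Visit 14; enqueue 1 → queue [15, 16, 5, 1]
Visit 15 → queue [16, 5, 1]
Visit 16 → queue [5, 1]
Visit 5 → queue [1]
Visit 1 → queue []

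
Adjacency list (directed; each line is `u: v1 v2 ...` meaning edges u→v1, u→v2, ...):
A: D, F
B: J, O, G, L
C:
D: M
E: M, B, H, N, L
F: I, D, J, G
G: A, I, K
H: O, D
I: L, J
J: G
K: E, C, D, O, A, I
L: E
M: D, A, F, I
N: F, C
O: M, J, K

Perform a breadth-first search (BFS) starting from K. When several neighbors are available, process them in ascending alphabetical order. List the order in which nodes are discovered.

Visit K; enqueue A, C, D, E, I, O → queue [A, C, D, E, I, O]
Visit A; enqueue F → queue [C, D, E, I, O, F]
Visit C → queue [D, E, I, O, F]
Visit D; enqueue M → queue [E, I, O, F, M]
Visit E; enqueue B, H, L, N → queue [I, O, F, M, B, H, L, N]
Visit I; enqueue J → queue [O, F, M, B, H, L, N, J]
Visit O → queue [F, M, B, H, L, N, J]
Visit F; enqueue G → queue [M, B, H, L, N, J, G]
Visit M → queue [B, H, L, N, J, G]
Visit B → queue [H, L, N, J, G]
Visit H → queue [L, N, J, G]
Visit L → queue [N, J, G]
Visit N → queue [J, G]
Visit J → queue [G]
Visit G → queue []

K, A, C, D, E, I, O, F, M, B, H, L, N, J, G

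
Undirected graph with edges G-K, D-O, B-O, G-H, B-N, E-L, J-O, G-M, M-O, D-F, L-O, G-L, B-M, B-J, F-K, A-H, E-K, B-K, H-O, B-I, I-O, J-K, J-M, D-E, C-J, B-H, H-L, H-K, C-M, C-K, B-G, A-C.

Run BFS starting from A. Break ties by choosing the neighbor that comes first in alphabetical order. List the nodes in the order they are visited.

Visit A; enqueue C, H → queue [C, H]
Visit C; enqueue J, K, M → queue [H, J, K, M]
Visit H; enqueue B, G, L, O → queue [J, K, M, B, G, L, O]
Visit J → queue [K, M, B, G, L, O]
Visit K; enqueue E, F → queue [M, B, G, L, O, E, F]
Visit M → queue [B, G, L, O, E, F]
Visit B; enqueue I, N → queue [G, L, O, E, F, I, N]
Visit G → queue [L, O, E, F, I, N]
Visit L → queue [O, E, F, I, N]
Visit O; enqueue D → queue [E, F, I, N, D]
Visit E → queue [F, I, N, D]
Visit F → queue [I, N, D]
Visit I → queue [N, D]
Visit N → queue [D]
Visit D → queue []

A → C → H → J → K → M → B → G → L → O → E → F → I → N → D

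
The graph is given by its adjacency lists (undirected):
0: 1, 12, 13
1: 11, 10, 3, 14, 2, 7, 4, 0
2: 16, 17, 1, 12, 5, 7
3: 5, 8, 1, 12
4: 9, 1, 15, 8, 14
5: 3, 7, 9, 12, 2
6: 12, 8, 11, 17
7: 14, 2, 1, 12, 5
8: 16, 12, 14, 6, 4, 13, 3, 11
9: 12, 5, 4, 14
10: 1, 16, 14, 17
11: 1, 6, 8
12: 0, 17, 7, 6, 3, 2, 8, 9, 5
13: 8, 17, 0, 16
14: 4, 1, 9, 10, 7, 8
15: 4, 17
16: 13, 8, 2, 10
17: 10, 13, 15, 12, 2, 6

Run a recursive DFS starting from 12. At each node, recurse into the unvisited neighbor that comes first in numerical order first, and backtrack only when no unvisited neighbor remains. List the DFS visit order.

12 → 0 → 1 → 2 → 5 → 3 → 8 → 4 → 9 → 14 → 7 → 10 → 16 → 13 → 17 → 6 → 11 → 15

Visit 12
12 → 0
0 → 1
1 → 2
2 → 5
5 → 3
3 → 8
8 → 4
4 → 9
9 → 14
14 → 7
14 → 10
10 → 16
16 → 13
13 → 17
17 → 6
6 → 11
17 → 15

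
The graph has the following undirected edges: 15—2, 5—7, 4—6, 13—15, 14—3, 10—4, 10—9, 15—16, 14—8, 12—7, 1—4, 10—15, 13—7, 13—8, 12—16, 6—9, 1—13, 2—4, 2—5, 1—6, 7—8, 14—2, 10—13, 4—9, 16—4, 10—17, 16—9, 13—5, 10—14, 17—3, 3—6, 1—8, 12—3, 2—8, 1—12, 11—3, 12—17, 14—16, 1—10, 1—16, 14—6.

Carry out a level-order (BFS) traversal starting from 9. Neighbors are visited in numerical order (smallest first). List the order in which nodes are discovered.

9 → 4 → 6 → 10 → 16 → 1 → 2 → 3 → 14 → 13 → 15 → 17 → 12 → 8 → 5 → 11 → 7

Visit 9; enqueue 4, 6, 10, 16 → queue [4, 6, 10, 16]
Visit 4; enqueue 1, 2 → queue [6, 10, 16, 1, 2]
Visit 6; enqueue 3, 14 → queue [10, 16, 1, 2, 3, 14]
Visit 10; enqueue 13, 15, 17 → queue [16, 1, 2, 3, 14, 13, 15, 17]
Visit 16; enqueue 12 → queue [1, 2, 3, 14, 13, 15, 17, 12]
Visit 1; enqueue 8 → queue [2, 3, 14, 13, 15, 17, 12, 8]
Visit 2; enqueue 5 → queue [3, 14, 13, 15, 17, 12, 8, 5]
Visit 3; enqueue 11 → queue [14, 13, 15, 17, 12, 8, 5, 11]
Visit 14 → queue [13, 15, 17, 12, 8, 5, 11]
Visit 13; enqueue 7 → queue [15, 17, 12, 8, 5, 11, 7]
Visit 15 → queue [17, 12, 8, 5, 11, 7]
Visit 17 → queue [12, 8, 5, 11, 7]
Visit 12 → queue [8, 5, 11, 7]
Visit 8 → queue [5, 11, 7]
Visit 5 → queue [11, 7]
Visit 11 → queue [7]
Visit 7 → queue []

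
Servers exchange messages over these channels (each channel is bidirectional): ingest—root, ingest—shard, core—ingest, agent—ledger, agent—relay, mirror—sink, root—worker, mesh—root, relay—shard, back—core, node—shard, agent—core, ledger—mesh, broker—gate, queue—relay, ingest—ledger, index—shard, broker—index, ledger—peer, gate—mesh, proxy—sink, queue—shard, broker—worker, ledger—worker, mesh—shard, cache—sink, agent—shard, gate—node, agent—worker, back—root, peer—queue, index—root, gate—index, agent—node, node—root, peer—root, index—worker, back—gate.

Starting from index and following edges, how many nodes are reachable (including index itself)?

BFS from index visits: index, broker, gate, root, shard, worker, back, mesh, node, ingest, peer, agent, queue, relay, ledger, core
Reachable nodes: 16 of 20 total.

16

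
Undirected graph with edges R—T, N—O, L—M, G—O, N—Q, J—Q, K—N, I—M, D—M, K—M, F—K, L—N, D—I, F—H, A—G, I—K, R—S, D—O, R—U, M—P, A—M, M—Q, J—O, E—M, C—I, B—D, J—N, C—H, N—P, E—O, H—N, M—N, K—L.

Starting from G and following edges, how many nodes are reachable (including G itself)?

17

BFS from G visits: G, O, A, N, J, E, D, M, Q, P, L, K, H, I, B, F, C
Reachable nodes: 17 of 21 total.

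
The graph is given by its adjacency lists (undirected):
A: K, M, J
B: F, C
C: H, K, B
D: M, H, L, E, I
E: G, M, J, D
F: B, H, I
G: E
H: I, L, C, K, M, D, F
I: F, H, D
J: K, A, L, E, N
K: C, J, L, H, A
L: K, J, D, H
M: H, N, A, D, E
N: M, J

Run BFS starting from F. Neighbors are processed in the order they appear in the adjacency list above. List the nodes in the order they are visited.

F -> B -> H -> I -> C -> L -> K -> M -> D -> J -> A -> N -> E -> G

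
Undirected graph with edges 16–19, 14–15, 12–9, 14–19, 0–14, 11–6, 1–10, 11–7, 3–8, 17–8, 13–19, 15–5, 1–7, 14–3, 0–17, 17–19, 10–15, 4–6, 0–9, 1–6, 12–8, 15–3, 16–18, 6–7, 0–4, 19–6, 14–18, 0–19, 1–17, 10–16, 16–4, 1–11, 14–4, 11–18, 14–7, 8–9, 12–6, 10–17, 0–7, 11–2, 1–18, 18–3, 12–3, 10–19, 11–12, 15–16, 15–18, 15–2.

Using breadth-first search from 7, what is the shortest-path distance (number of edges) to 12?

Level 0: 7
Level 1: 0, 1, 6, 11, 14
Level 2: 2, 3, 4, 9, 10, 12, 15, 17, 18, 19
Level 3: 5, 8, 13, 16
12 first appears at level 2.

2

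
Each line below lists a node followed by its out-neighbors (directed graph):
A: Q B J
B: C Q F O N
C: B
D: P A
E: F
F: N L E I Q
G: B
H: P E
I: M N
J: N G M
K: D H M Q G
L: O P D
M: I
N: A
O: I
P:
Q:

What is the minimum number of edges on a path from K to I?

2

Level 0: K
Level 1: D, G, H, M, Q
Level 2: A, B, E, I, P
Level 3: C, F, J, N, O
Level 4: L
I first appears at level 2.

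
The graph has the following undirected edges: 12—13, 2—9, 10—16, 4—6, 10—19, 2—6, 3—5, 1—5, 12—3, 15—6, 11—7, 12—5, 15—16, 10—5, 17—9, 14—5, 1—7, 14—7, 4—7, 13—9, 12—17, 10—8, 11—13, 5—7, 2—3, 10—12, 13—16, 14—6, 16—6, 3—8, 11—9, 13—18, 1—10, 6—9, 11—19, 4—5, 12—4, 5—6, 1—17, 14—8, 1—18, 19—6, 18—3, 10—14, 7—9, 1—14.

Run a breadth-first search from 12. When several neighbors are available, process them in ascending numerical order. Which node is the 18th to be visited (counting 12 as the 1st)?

Visit 12; enqueue 3, 4, 5, 10, 13, 17 → queue [3, 4, 5, 10, 13, 17]
Visit 3; enqueue 2, 8, 18 → queue [4, 5, 10, 13, 17, 2, 8, 18]
Visit 4; enqueue 6, 7 → queue [5, 10, 13, 17, 2, 8, 18, 6, 7]
Visit 5; enqueue 1, 14 → queue [10, 13, 17, 2, 8, 18, 6, 7, 1, 14]
Visit 10; enqueue 16, 19 → queue [13, 17, 2, 8, 18, 6, 7, 1, 14, 16, 19]
Visit 13; enqueue 9, 11 → queue [17, 2, 8, 18, 6, 7, 1, 14, 16, 19, 9, 11]
Visit 17 → queue [2, 8, 18, 6, 7, 1, 14, 16, 19, 9, 11]
Visit 2 → queue [8, 18, 6, 7, 1, 14, 16, 19, 9, 11]
Visit 8 → queue [18, 6, 7, 1, 14, 16, 19, 9, 11]
Visit 18 → queue [6, 7, 1, 14, 16, 19, 9, 11]
Visit 6; enqueue 15 → queue [7, 1, 14, 16, 19, 9, 11, 15]
Visit 7 → queue [1, 14, 16, 19, 9, 11, 15]
Visit 1 → queue [14, 16, 19, 9, 11, 15]
Visit 14 → queue [16, 19, 9, 11, 15]
Visit 16 → queue [19, 9, 11, 15]
Visit 19 → queue [9, 11, 15]
Visit 9 → queue [11, 15]
Visit 11 → queue [15]
Visit 15 → queue []

Visit order: 12, 3, 4, 5, 10, 13, 17, 2, 8, 18, 6, 7, 1, 14, 16, 19, 9, 11, 15

11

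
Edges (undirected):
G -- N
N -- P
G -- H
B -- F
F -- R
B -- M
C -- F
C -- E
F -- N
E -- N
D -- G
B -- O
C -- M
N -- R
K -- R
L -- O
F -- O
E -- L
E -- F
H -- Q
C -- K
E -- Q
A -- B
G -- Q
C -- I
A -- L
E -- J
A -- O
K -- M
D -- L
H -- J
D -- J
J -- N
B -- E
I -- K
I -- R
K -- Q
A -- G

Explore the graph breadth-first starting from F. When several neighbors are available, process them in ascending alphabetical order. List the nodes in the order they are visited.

F → B → C → E → N → O → R → A → M → I → K → J → L → Q → G → P → D → H

Visit F; enqueue B, C, E, N, O, R → queue [B, C, E, N, O, R]
Visit B; enqueue A, M → queue [C, E, N, O, R, A, M]
Visit C; enqueue I, K → queue [E, N, O, R, A, M, I, K]
Visit E; enqueue J, L, Q → queue [N, O, R, A, M, I, K, J, L, Q]
Visit N; enqueue G, P → queue [O, R, A, M, I, K, J, L, Q, G, P]
Visit O → queue [R, A, M, I, K, J, L, Q, G, P]
Visit R → queue [A, M, I, K, J, L, Q, G, P]
Visit A → queue [M, I, K, J, L, Q, G, P]
Visit M → queue [I, K, J, L, Q, G, P]
Visit I → queue [K, J, L, Q, G, P]
Visit K → queue [J, L, Q, G, P]
Visit J; enqueue D, H → queue [L, Q, G, P, D, H]
Visit L → queue [Q, G, P, D, H]
Visit Q → queue [G, P, D, H]
Visit G → queue [P, D, H]
Visit P → queue [D, H]
Visit D → queue [H]
Visit H → queue []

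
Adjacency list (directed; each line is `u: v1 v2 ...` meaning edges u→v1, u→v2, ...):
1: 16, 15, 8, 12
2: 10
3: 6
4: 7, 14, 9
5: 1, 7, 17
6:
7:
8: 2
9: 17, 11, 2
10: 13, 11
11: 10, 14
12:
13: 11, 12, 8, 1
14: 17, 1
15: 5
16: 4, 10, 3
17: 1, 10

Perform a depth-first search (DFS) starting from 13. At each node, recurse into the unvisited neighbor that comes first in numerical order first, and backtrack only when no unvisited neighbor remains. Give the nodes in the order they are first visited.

Visit 13
13 → 1
1 → 8
8 → 2
2 → 10
10 → 11
11 → 14
14 → 17
1 → 12
1 → 15
15 → 5
5 → 7
1 → 16
16 → 3
3 → 6
16 → 4
4 → 9

13 1 8 2 10 11 14 17 12 15 5 7 16 3 6 4 9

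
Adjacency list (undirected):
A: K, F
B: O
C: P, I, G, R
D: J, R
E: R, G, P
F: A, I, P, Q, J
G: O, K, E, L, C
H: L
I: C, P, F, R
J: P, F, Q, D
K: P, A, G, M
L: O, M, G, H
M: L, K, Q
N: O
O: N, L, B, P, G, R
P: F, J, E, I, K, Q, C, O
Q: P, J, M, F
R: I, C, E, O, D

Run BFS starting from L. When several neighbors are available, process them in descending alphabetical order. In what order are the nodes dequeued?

L -> O -> M -> H -> G -> R -> P -> N -> B -> Q -> K -> E -> C -> I -> D -> J -> F -> A

Visit L; enqueue O, M, H, G → queue [O, M, H, G]
Visit O; enqueue R, P, N, B → queue [M, H, G, R, P, N, B]
Visit M; enqueue Q, K → queue [H, G, R, P, N, B, Q, K]
Visit H → queue [G, R, P, N, B, Q, K]
Visit G; enqueue E, C → queue [R, P, N, B, Q, K, E, C]
Visit R; enqueue I, D → queue [P, N, B, Q, K, E, C, I, D]
Visit P; enqueue J, F → queue [N, B, Q, K, E, C, I, D, J, F]
Visit N → queue [B, Q, K, E, C, I, D, J, F]
Visit B → queue [Q, K, E, C, I, D, J, F]
Visit Q → queue [K, E, C, I, D, J, F]
Visit K; enqueue A → queue [E, C, I, D, J, F, A]
Visit E → queue [C, I, D, J, F, A]
Visit C → queue [I, D, J, F, A]
Visit I → queue [D, J, F, A]
Visit D → queue [J, F, A]
Visit J → queue [F, A]
Visit F → queue [A]
Visit A → queue []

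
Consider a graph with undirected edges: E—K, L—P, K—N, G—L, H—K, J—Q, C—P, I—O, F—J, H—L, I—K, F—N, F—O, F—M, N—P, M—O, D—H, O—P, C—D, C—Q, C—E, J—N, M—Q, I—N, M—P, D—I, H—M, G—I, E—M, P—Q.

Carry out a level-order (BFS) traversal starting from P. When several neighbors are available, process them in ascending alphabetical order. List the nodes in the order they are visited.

Visit P; enqueue C, L, M, N, O, Q → queue [C, L, M, N, O, Q]
Visit C; enqueue D, E → queue [L, M, N, O, Q, D, E]
Visit L; enqueue G, H → queue [M, N, O, Q, D, E, G, H]
Visit M; enqueue F → queue [N, O, Q, D, E, G, H, F]
Visit N; enqueue I, J, K → queue [O, Q, D, E, G, H, F, I, J, K]
Visit O → queue [Q, D, E, G, H, F, I, J, K]
Visit Q → queue [D, E, G, H, F, I, J, K]
Visit D → queue [E, G, H, F, I, J, K]
Visit E → queue [G, H, F, I, J, K]
Visit G → queue [H, F, I, J, K]
Visit H → queue [F, I, J, K]
Visit F → queue [I, J, K]
Visit I → queue [J, K]
Visit J → queue [K]
Visit K → queue []

P → C → L → M → N → O → Q → D → E → G → H → F → I → J → K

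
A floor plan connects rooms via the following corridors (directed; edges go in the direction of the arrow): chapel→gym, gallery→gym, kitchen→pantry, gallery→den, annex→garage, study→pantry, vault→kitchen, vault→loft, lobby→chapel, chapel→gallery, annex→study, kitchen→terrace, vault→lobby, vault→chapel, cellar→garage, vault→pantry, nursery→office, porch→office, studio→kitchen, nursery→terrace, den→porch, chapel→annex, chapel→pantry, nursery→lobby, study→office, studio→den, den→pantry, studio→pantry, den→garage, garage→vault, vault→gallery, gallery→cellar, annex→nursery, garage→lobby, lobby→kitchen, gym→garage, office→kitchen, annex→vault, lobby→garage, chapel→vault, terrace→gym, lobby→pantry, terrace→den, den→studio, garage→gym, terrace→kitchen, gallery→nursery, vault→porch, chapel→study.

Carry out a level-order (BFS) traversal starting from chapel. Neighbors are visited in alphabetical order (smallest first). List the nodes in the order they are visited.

chapel, annex, gallery, gym, pantry, study, vault, garage, nursery, cellar, den, office, kitchen, lobby, loft, porch, terrace, studio

Visit chapel; enqueue annex, gallery, gym, pantry, study, vault → queue [annex, gallery, gym, pantry, study, vault]
Visit annex; enqueue garage, nursery → queue [gallery, gym, pantry, study, vault, garage, nursery]
Visit gallery; enqueue cellar, den → queue [gym, pantry, study, vault, garage, nursery, cellar, den]
Visit gym → queue [pantry, study, vault, garage, nursery, cellar, den]
Visit pantry → queue [study, vault, garage, nursery, cellar, den]
Visit study; enqueue office → queue [vault, garage, nursery, cellar, den, office]
Visit vault; enqueue kitchen, lobby, loft, porch → queue [garage, nursery, cellar, den, office, kitchen, lobby, loft, porch]
Visit garage → queue [nursery, cellar, den, office, kitchen, lobby, loft, porch]
Visit nursery; enqueue terrace → queue [cellar, den, office, kitchen, lobby, loft, porch, terrace]
Visit cellar → queue [den, office, kitchen, lobby, loft, porch, terrace]
Visit den; enqueue studio → queue [office, kitchen, lobby, loft, porch, terrace, studio]
Visit office → queue [kitchen, lobby, loft, porch, terrace, studio]
Visit kitchen → queue [lobby, loft, porch, terrace, studio]
Visit lobby → queue [loft, porch, terrace, studio]
Visit loft → queue [porch, terrace, studio]
Visit porch → queue [terrace, studio]
Visit terrace → queue [studio]
Visit studio → queue []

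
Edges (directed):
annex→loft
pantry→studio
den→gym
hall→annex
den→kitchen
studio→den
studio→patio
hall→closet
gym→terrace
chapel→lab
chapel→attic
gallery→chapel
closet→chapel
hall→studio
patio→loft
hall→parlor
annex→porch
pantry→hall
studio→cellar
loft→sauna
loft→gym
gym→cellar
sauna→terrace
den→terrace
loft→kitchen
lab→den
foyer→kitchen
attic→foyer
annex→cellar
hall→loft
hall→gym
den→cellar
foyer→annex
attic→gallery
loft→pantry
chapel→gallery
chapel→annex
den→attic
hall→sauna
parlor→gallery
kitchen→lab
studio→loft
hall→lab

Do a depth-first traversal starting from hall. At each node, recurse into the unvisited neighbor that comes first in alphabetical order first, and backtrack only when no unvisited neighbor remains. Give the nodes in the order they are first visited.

Visit hall
hall → annex
annex → cellar
annex → loft
loft → gym
gym → terrace
loft → kitchen
kitchen → lab
lab → den
den → attic
attic → foyer
attic → gallery
gallery → chapel
loft → pantry
pantry → studio
studio → patio
loft → sauna
annex → porch
hall → closet
hall → parlor

hall -> annex -> cellar -> loft -> gym -> terrace -> kitchen -> lab -> den -> attic -> foyer -> gallery -> chapel -> pantry -> studio -> patio -> sauna -> porch -> closet -> parlor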